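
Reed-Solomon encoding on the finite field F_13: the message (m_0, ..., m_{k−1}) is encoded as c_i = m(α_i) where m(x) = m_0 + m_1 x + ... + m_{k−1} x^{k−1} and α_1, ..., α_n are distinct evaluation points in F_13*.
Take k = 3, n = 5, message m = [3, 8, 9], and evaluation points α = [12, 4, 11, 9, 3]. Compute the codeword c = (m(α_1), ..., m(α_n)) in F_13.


c = [4, 10, 10, 11, 4]

Message polynomial: m(x) = 3 + 8·x + 9·x^2 (mod 13).
For each evaluation point α_i, compute m(α_i) mod 13:
  α_1 = 12: Horner steps 9 → 12 → 4, so m(12) = 4.
  α_2 = 4: Horner steps 9 → 5 → 10, so m(4) = 10.
  α_3 = 11: Horner steps 9 → 3 → 10, so m(11) = 10.
  α_4 = 9: Horner steps 9 → 11 → 11, so m(9) = 11.
  α_5 = 3: Horner steps 9 → 9 → 4, so m(3) = 4.
Codeword c = [4, 10, 10, 11, 4] ∈ F_13^5.


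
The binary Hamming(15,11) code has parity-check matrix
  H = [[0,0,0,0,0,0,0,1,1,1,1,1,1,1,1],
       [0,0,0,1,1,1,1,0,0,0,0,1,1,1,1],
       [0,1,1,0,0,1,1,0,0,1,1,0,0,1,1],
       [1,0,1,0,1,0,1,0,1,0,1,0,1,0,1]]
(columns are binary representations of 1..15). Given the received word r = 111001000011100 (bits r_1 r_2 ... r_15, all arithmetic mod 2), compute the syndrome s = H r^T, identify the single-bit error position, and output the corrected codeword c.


s = (1, 1, 0, 0)^T, error position = 12, corrected codeword c = 111001000010100

Compute s = H r^T mod 2 one row at a time:
  s_1 = 0 + 0 + 0 + 1 + 1 + 1 + 0 + 0 = 3 ≡ 1 (mod 2).
  s_2 = 0 + 0 + 1 + 0 + 1 + 1 + 0 + 0 = 3 ≡ 1 (mod 2).
  s_3 = 1 + 1 + 1 + 0 + 0 + 1 + 0 + 0 = 4 ≡ 0 (mod 2).
  s_4 = 1 + 1 + 0 + 0 + 0 + 1 + 1 + 0 = 4 ≡ 0 (mod 2).
s = (1, 1, 0, 0)^T — this equals column 12 of H (binary 1100), so error is at position 12.
Correct: flip bit 12 of r = 111001000011100 to get c = 111001000010100.


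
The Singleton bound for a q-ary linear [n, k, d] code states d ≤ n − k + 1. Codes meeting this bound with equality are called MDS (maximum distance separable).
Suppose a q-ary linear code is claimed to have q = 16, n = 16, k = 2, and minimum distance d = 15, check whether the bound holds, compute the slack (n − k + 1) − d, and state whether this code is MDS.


Singleton RHS = n − k + 1 = 15, slack = 0, bound satisfied, MDS.

Singleton bound: d ≤ n − k + 1.
Here n = 16, k = 2, so n − k + 1 = 15.
Given d = 15, check d ≤ 15: YES.
Slack = (n − k + 1) − d = 0.
The code is MDS (slack = 0).
Description: the claimed parameters are [16, 2, 15]_16; such a code would be MDS (meets Singleton bound).


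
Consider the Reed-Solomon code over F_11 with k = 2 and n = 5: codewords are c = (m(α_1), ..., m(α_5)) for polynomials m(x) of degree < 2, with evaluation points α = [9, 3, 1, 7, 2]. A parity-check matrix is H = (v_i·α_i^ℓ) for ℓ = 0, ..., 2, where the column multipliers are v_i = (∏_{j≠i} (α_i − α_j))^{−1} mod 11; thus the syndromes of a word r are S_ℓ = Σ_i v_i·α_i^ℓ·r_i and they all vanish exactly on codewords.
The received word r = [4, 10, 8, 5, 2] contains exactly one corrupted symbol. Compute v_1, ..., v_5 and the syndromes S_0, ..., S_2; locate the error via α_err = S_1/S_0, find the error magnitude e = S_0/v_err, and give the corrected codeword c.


S = (9, 5, 4), error at position 2, error magnitude e = 3, c = [4, 7, 8, 5, 2].

Step 1: column multipliers v_i = (∏_{j≠i}(α_i − α_j))^{−1} mod 11.
  i = 1 (α = 9): (9−3)(9−1)(9−7)(9−2) = 6·8·2·7 = 672 ≡ 1, so v_1 = 1^{−1} = 1 (mod 11).
  i = 2 (α = 3): (3−9)(3−1)(3−7)(3−2) = (−6)·2·(−4)·1 = 48 ≡ 4, so v_2 = 4^{−1} = 3 (mod 11).
  i = 3 (α = 1): (1−9)(1−3)(1−7)(1−2) = (−8)·(−2)·(−6)·(−1) = 96 ≡ 8, so v_3 = 8^{−1} = 7 (mod 11).
  i = 4 (α = 7): (7−9)(7−3)(7−1)(7−2) = (−2)·4·6·5 = −240 ≡ 2, so v_4 = 2^{−1} = 6 (mod 11).
  i = 5 (α = 2): (2−9)(2−3)(2−1)(2−7) = (−7)·(−1)·1·(−5) = −35 ≡ 9, so v_5 = 9^{−1} = 5 (mod 11).
  v = [1, 3, 7, 6, 5].
Step 2: syndromes of r = [4, 10, 8, 5, 2] (all sums mod 11).
  S_0 = Σ v_i r_i = 1·4 + 3·10 + 7·8 + 6·5 + 5·2 = 130 ≡ 9.
  S_1 = Σ v_i α_i r_i = 1·9·4 + 3·3·10 + 7·1·8 + 6·7·5 + 5·2·2 = 412 ≡ 5.
  α_i^2 mod 11 = [4, 9, 1, 5, 4].
  S_2 = Σ v_i α_i^2 r_i = 1·4·4 + 3·9·10 + 7·1·8 + 6·5·5 + 5·4·2 = 532 ≡ 4.
  S = (9, 5, 4) ≠ 0, so r is not a codeword (an error is present).
Step 3: locate the error. For a single error e at position i, S_ℓ = v_i·e·α_i^ℓ, so α_err = S_1/S_0.
  S_0^{−1} = 9^{−1} = 5 (mod 11), so α_err = 5·5 = 25 ≡ 3 = α_2. Error position i = 2.
  Consistency check: S_2/S_1 = 4·9 = 36 ≡ 3 = α_err ✓ (single-error assumption holds).
Step 4: error magnitude e = S_0/v_2 = S_0·∏_{j≠2}(α_2 − α_j) = 9·4 = 36 ≡ 3 (mod 11).
Step 5: correct position 2: c_2 = r_2 − e = 10 − 3 ≡ 7 (mod 11). Hence c = [4, 7, 8, 5, 2].
  Check: interpolating c through the α_i gives m(x) = 3 + 5·x (degree < 2) with m(α_i) = c_i for every i, so c is indeed a codeword.


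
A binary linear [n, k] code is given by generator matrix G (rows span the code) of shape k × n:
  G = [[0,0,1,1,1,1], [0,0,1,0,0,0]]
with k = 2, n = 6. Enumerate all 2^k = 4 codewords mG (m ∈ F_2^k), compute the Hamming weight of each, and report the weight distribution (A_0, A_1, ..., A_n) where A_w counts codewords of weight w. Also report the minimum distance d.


Weight distribution: A_0 = 1, A_1 = 1, A_3 = 1, A_4 = 1. Minimum distance d = 1.

Enumerate all 2^2 = 4 messages m ∈ F_2^2.
For each, compute codeword c = mG in F_2^6, then tally its weight.
  m = 00 → c = 000000, weight = 0.
  m = 10 → c = 001111, weight = 4.
  m = 01 → c = 001000, weight = 1.
  m = 11 → c = 000111, weight = 3.
Tally weights:
  weight 0: 1 codewords.
  weight 1: 1 codewords.
  weight 3: 1 codewords.
  weight 4: 1 codewords.
Minimum distance d = smallest w > 0 with A_w > 0 = 1.
Sanity: Σ A_w = 4 = 2^2 = 4 ✓.


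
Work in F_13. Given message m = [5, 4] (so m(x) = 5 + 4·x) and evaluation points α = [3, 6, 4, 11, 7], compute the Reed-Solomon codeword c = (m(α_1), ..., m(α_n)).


c = [4, 3, 8, 10, 7]

Message polynomial: m(x) = 5 + 4·x (mod 13).
For each evaluation point α_i, compute m(α_i) mod 13:
  α_1 = 3: Horner steps 4 → 4, so m(3) = 4.
  α_2 = 6: Horner steps 4 → 3, so m(6) = 3.
  α_3 = 4: Horner steps 4 → 8, so m(4) = 8.
  α_4 = 11: Horner steps 4 → 10, so m(11) = 10.
  α_5 = 7: Horner steps 4 → 7, so m(7) = 7.
Codeword c = [4, 3, 8, 10, 7] ∈ F_13^5.


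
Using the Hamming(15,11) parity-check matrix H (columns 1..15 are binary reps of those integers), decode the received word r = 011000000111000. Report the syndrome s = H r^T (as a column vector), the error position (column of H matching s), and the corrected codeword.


s = (1, 1, 0, 0)^T, error position = 12, corrected codeword c = 011000000110000

Compute s = H r^T mod 2 one row at a time:
  s_1 = 0 + 0 + 1 + 1 + 1 + 0 + 0 + 0 = 3 ≡ 1 (mod 2).
  s_2 = 0 + 0 + 0 + 0 + 1 + 0 + 0 + 0 = 1 ≡ 1 (mod 2).
  s_3 = 1 + 1 + 0 + 0 + 1 + 1 + 0 + 0 = 4 ≡ 0 (mod 2).
  s_4 = 0 + 1 + 0 + 0 + 0 + 1 + 0 + 0 = 2 ≡ 0 (mod 2).
s = (1, 1, 0, 0)^T — this equals column 12 of H (binary 1100), so error is at position 12.
Correct: flip bit 12 of r = 011000000111000 to get c = 011000000110000.


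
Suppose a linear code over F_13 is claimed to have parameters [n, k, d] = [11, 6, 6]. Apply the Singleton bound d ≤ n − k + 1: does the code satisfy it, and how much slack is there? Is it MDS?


Singleton RHS = n − k + 1 = 6, slack = 0, bound satisfied, MDS.

Singleton bound: d ≤ n − k + 1.
Here n = 11, k = 6, so n − k + 1 = 6.
Given d = 6, check d ≤ 6: YES.
Slack = (n − k + 1) − d = 0.
The code is MDS (slack = 0).
Description: the claimed parameters are [11, 6, 6]_13; such a code would be MDS (meets Singleton bound).


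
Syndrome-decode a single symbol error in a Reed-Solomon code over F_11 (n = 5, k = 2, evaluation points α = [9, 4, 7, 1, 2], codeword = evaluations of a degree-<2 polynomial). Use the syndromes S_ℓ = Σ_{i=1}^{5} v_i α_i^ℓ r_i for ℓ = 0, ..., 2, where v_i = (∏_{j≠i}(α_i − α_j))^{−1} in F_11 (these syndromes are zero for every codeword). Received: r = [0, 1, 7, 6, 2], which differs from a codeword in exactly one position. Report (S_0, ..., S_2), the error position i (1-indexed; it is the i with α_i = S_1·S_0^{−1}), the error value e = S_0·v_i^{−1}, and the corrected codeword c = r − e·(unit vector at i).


S = (7, 3, 6), error at position 5, error magnitude e = 5, c = [0, 1, 7, 6, 8].

Step 1: column multipliers v_i = (∏_{j≠i}(α_i − α_j))^{−1} mod 11.
  i = 1 (α = 9): (9−4)(9−7)(9−1)(9−2) = 5·2·8·7 = 560 ≡ 10, so v_1 = 10^{−1} = 10 (mod 11).
  i = 2 (α = 4): (4−9)(4−7)(4−1)(4−2) = (−5)·(−3)·3·2 = 90 ≡ 2, so v_2 = 2^{−1} = 6 (mod 11).
  i = 3 (α = 7): (7−9)(7−4)(7−1)(7−2) = (−2)·3·6·5 = −180 ≡ 7, so v_3 = 7^{−1} = 8 (mod 11).
  i = 4 (α = 1): (1−9)(1−4)(1−7)(1−2) = (−8)·(−3)·(−6)·(−1) = 144 ≡ 1, so v_4 = 1^{−1} = 1 (mod 11).
  i = 5 (α = 2): (2−9)(2−4)(2−7)(2−1) = (−7)·(−2)·(−5)·1 = −70 ≡ 7, so v_5 = 7^{−1} = 8 (mod 11).
  v = [10, 6, 8, 1, 8].
Step 2: syndromes of r = [0, 1, 7, 6, 2] (all sums mod 11).
  S_0 = Σ v_i r_i = 10·0 + 6·1 + 8·7 + 1·6 + 8·2 = 84 ≡ 7.
  S_1 = Σ v_i α_i r_i = 10·9·0 + 6·4·1 + 8·7·7 + 1·1·6 + 8·2·2 = 454 ≡ 3.
  α_i^2 mod 11 = [4, 5, 5, 1, 4].
  S_2 = Σ v_i α_i^2 r_i = 10·4·0 + 6·5·1 + 8·5·7 + 1·1·6 + 8·4·2 = 380 ≡ 6.
  S = (7, 3, 6) ≠ 0, so r is not a codeword (an error is present).
Step 3: locate the error. For a single error e at position i, S_ℓ = v_i·e·α_i^ℓ, so α_err = S_1/S_0.
  S_0^{−1} = 7^{−1} = 8 (mod 11), so α_err = 3·8 = 24 ≡ 2 = α_5. Error position i = 5.
  Consistency check: S_2/S_1 = 6·4 = 24 ≡ 2 = α_err ✓ (single-error assumption holds).
Step 4: error magnitude e = S_0/v_5 = S_0·∏_{j≠5}(α_5 − α_j) = 7·7 = 49 ≡ 5 (mod 11).
Step 5: correct position 5: c_5 = r_5 − e = 2 − 5 ≡ 8 (mod 11). Hence c = [0, 1, 7, 6, 8].
  Check: interpolating c through the α_i gives m(x) = 4 + 2·x (degree < 2) with m(α_i) = c_i for every i, so c is indeed a codeword.


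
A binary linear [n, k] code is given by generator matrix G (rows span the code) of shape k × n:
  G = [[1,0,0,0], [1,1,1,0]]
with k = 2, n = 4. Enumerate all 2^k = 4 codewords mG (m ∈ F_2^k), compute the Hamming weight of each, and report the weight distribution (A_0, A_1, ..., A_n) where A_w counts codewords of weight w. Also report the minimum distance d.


Weight distribution: A_0 = 1, A_1 = 1, A_2 = 1, A_3 = 1. Minimum distance d = 1.

Enumerate all 2^2 = 4 messages m ∈ F_2^2.
For each, compute codeword c = mG in F_2^4, then tally its weight.
  m = 00 → c = 0000, weight = 0.
  m = 10 → c = 1000, weight = 1.
  m = 01 → c = 1110, weight = 3.
  m = 11 → c = 0110, weight = 2.
Tally weights:
  weight 0: 1 codewords.
  weight 1: 1 codewords.
  weight 2: 1 codewords.
  weight 3: 1 codewords.
Minimum distance d = smallest w > 0 with A_w > 0 = 1.
Sanity: Σ A_w = 4 = 2^2 = 4 ✓.


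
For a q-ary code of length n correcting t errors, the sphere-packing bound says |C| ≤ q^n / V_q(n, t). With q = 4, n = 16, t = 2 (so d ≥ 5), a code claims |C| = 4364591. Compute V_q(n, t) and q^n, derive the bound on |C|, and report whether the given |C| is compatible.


V_q(n, t) = 1129, q^n = 4294967296, Hamming bound = 3804222, |C| = 4364591 > bound (violated).

Step 1: Compute V_q(n, t) = Σ_{j=0}^2 C(n, j) (q−1)^j.
  j = 0: C(16,0)·(3)^0 = 1·1 = 1.
  j = 1: C(16,1)·(3)^1 = 16·3 = 48.
  j = 2: C(16,2)·(3)^2 = 120·9 = 1080.
  V_q(n, t) = 1 + 48 + 1080 = 1129.
Step 2: q^n = 4^16 = 4294967296.
Step 3: Hamming bound ⌊q^n / V_q(n,t)⌋ = ⌊4294967296/1129⌋ = 3804222.
Step 4: Compare |C| = 4364591 to 3804222: violated.
The claimed |C| lies above the Hamming bound, so no 4-ary code of length 16 with d ≥ 5 can have 4364591 codewords.


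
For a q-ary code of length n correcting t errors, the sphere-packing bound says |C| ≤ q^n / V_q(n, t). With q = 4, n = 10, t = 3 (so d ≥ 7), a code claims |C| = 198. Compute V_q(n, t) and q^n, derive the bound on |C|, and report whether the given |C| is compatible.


V_q(n, t) = 3676, q^n = 1048576, Hamming bound = 285, |C| = 198 ≤ bound (satisfied).

Step 1: Compute V_q(n, t) = Σ_{j=0}^3 C(n, j) (q−1)^j.
  j = 0: C(10,0)·(3)^0 = 1·1 = 1.
  j = 1: C(10,1)·(3)^1 = 10·3 = 30.
  j = 2: C(10,2)·(3)^2 = 45·9 = 405.
  j = 3: C(10,3)·(3)^3 = 120·27 = 3240.
  V_q(n, t) = 1 + 30 + 405 + 3240 = 3676.
Step 2: q^n = 4^10 = 1048576.
Step 3: Hamming bound ⌊q^n / V_q(n,t)⌋ = ⌊1048576/3676⌋ = 285.
Step 4: Compare |C| = 198 to 285: satisfied.
The claimed |C| lies below the Hamming bound.


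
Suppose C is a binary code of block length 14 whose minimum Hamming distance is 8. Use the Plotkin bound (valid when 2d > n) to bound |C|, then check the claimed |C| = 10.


Plotkin bound M ≤ 8; given |C| = 10 > bound (violated).

Check applicability: 2d = 16, n = 14.
2d − n = 2 > 0, so Plotkin applies.
Compute d/(2d−n) = 8/2 ≈ 4.0000.
⌊d/(2d−n)⌋ = 4.
Plotkin bound: M ≤ 2·4 = 8.
Given |C| = 10, check: VIOLATED.
This |C| is above the Plotkin bound, so no binary code with n = 14, d = 8 and 10 codewords exists.


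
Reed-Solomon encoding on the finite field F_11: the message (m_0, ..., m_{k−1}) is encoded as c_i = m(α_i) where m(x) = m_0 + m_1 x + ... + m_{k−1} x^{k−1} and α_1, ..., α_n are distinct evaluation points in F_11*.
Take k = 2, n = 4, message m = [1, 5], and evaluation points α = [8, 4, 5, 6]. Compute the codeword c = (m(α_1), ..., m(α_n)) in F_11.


c = [8, 10, 4, 9]

Message polynomial: m(x) = 1 + 5·x (mod 11).
For each evaluation point α_i, compute m(α_i) mod 11:
  α_1 = 8: Horner steps 5 → 8, so m(8) = 8.
  α_2 = 4: Horner steps 5 → 10, so m(4) = 10.
  α_3 = 5: Horner steps 5 → 4, so m(5) = 4.
  α_4 = 6: Horner steps 5 → 9, so m(6) = 9.
Codeword c = [8, 10, 4, 9] ∈ F_11^4.


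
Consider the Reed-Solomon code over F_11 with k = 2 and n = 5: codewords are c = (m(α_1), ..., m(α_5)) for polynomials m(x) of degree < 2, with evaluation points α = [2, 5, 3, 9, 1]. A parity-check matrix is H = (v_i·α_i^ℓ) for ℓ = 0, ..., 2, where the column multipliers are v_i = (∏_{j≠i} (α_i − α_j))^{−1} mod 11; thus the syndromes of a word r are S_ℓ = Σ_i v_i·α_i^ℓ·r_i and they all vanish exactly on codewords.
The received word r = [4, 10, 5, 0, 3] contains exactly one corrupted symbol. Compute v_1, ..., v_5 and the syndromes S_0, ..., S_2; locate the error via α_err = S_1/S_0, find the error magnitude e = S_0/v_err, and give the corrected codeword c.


S = (1, 5, 3), error at position 2, error magnitude e = 3, c = [4, 7, 5, 0, 3].

Step 1: column multipliers v_i = (∏_{j≠i}(α_i − α_j))^{−1} mod 11.
  i = 1 (α = 2): (2−5)(2−3)(2−9)(2−1) = (−3)·(−1)·(−7)·1 = −21 ≡ 1, so v_1 = 1^{−1} = 1 (mod 11).
  i = 2 (α = 5): (5−2)(5−3)(5−9)(5−1) = 3·2·(−4)·4 = −96 ≡ 3, so v_2 = 3^{−1} = 4 (mod 11).
  i = 3 (α = 3): (3−2)(3−5)(3−9)(3−1) = 1·(−2)·(−6)·2 = 24 ≡ 2, so v_3 = 2^{−1} = 6 (mod 11).
  i = 4 (α = 9): (9−2)(9−5)(9−3)(9−1) = 7·4·6·8 = 1344 ≡ 2, so v_4 = 2^{−1} = 6 (mod 11).
  i = 5 (α = 1): (1−2)(1−5)(1−3)(1−9) = (−1)·(−4)·(−2)·(−8) = 64 ≡ 9, so v_5 = 9^{−1} = 5 (mod 11).
  v = [1, 4, 6, 6, 5].
Step 2: syndromes of r = [4, 10, 5, 0, 3] (all sums mod 11).
  S_0 = Σ v_i r_i = 1·4 + 4·10 + 6·5 + 6·0 + 5·3 = 89 ≡ 1.
  S_1 = Σ v_i α_i r_i = 1·2·4 + 4·5·10 + 6·3·5 + 6·9·0 + 5·1·3 = 313 ≡ 5.
  α_i^2 mod 11 = [4, 3, 9, 4, 1].
  S_2 = Σ v_i α_i^2 r_i = 1·4·4 + 4·3·10 + 6·9·5 + 6·4·0 + 5·1·3 = 421 ≡ 3.
  S = (1, 5, 3) ≠ 0, so r is not a codeword (an error is present).
Step 3: locate the error. For a single error e at position i, S_ℓ = v_i·e·α_i^ℓ, so α_err = S_1/S_0.
  S_0^{−1} = 1^{−1} = 1 (mod 11), so α_err = 5·1 = 5 ≡ 5 = α_2. Error position i = 2.
  Consistency check: S_2/S_1 = 3·9 = 27 ≡ 5 = α_err ✓ (single-error assumption holds).
Step 4: error magnitude e = S_0/v_2 = S_0·∏_{j≠2}(α_2 − α_j) = 1·3 = 3 ≡ 3 (mod 11).
Step 5: correct position 2: c_2 = r_2 − e = 10 − 3 ≡ 7 (mod 11). Hence c = [4, 7, 5, 0, 3].
  Check: interpolating c through the α_i gives m(x) = 2 + 1·x (degree < 2) with m(α_i) = c_i for every i, so c is indeed a codeword.


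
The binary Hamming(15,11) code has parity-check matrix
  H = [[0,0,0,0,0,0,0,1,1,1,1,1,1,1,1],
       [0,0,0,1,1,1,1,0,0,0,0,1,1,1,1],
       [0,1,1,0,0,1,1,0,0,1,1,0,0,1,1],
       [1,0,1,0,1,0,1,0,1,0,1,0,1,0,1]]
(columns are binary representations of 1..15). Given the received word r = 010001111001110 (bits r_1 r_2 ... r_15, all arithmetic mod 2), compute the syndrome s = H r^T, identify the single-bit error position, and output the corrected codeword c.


s = (1, 1, 0, 1)^T, error position = 13, corrected codeword c = 010001111001010

Compute s = H r^T mod 2 one row at a time:
  s_1 = 1 + 1 + 0 + 0 + 1 + 1 + 1 + 0 = 5 ≡ 1 (mod 2).
  s_2 = 0 + 0 + 1 + 1 + 1 + 1 + 1 + 0 = 5 ≡ 1 (mod 2).
  s_3 = 1 + 0 + 1 + 1 + 0 + 0 + 1 + 0 = 4 ≡ 0 (mod 2).
  s_4 = 0 + 0 + 0 + 1 + 1 + 0 + 1 + 0 = 3 ≡ 1 (mod 2).
s = (1, 1, 0, 1)^T — this equals column 13 of H (binary 1101), so error is at position 13.
Correct: flip bit 13 of r = 010001111001110 to get c = 010001111001010.


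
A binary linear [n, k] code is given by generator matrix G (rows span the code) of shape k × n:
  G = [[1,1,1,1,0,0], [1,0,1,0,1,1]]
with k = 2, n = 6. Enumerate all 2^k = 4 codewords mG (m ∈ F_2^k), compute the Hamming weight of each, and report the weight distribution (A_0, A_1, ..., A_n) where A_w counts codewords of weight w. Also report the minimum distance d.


Weight distribution: A_0 = 1, A_4 = 3. Minimum distance d = 4.

Enumerate all 2^2 = 4 messages m ∈ F_2^2.
For each, compute codeword c = mG in F_2^6, then tally its weight.
  m = 00 → c = 000000, weight = 0.
  m = 10 → c = 111100, weight = 4.
  m = 01 → c = 101011, weight = 4.
  m = 11 → c = 010111, weight = 4.
Tally weights:
  weight 0: 1 codewords.
  weight 4: 3 codewords.
Minimum distance d = smallest w > 0 with A_w > 0 = 4.
Sanity: Σ A_w = 4 = 2^2 = 4 ✓.


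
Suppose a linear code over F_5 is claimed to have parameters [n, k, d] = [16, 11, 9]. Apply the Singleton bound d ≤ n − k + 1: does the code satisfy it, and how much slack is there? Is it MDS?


Singleton RHS = n − k + 1 = 6, slack = -3, bound violated (no such code; not MDS).

Singleton bound: d ≤ n − k + 1.
Here n = 16, k = 11, so n − k + 1 = 6.
Given d = 9, check d ≤ 6: NO.
Slack = (n − k + 1) − d = -3.
The slack is negative: d = 9 exceeds n − k + 1 = 6 by 3, so the Singleton bound is violated and no linear [16, 11, 9]_5 code can exist. In particular it is not MDS (MDS requires d = n − k + 1 exactly).
Description: the claimed parameters are [16, 11, 9]_5; such a code would be impossible (violates the Singleton bound).


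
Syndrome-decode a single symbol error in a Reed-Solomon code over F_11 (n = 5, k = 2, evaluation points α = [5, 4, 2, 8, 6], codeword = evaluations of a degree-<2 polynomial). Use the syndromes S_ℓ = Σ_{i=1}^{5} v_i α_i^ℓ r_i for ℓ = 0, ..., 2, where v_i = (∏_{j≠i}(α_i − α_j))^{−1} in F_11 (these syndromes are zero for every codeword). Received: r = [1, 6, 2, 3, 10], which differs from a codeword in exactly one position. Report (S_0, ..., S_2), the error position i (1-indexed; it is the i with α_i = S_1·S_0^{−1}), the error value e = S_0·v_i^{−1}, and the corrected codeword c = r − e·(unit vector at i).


S = (9, 1, 5), error at position 1, error magnitude e = 4, c = [8, 6, 2, 3, 10].

Step 1: column multipliers v_i = (∏_{j≠i}(α_i − α_j))^{−1} mod 11.
  i = 1 (α = 5): (5−4)(5−2)(5−8)(5−6) = 1·3·(−3)·(−1) = 9 ≡ 9, so v_1 = 9^{−1} = 5 (mod 11).
  i = 2 (α = 4): (4−5)(4−2)(4−8)(4−6) = (−1)·2·(−4)·(−2) = −16 ≡ 6, so v_2 = 6^{−1} = 2 (mod 11).
  i = 3 (α = 2): (2−5)(2−4)(2−8)(2−6) = (−3)·(−2)·(−6)·(−4) = 144 ≡ 1, so v_3 = 1^{−1} = 1 (mod 11).
  i = 4 (α = 8): (8−5)(8−4)(8−2)(8−6) = 3·4·6·2 = 144 ≡ 1, so v_4 = 1^{−1} = 1 (mod 11).
  i = 5 (α = 6): (6−5)(6−4)(6−2)(6−8) = 1·2·4·(−2) = −16 ≡ 6, so v_5 = 6^{−1} = 2 (mod 11).
  v = [5, 2, 1, 1, 2].
Step 2: syndromes of r = [1, 6, 2, 3, 10] (all sums mod 11).
  S_0 = Σ v_i r_i = 5·1 + 2·6 + 1·2 + 1·3 + 2·10 = 42 ≡ 9.
  S_1 = Σ v_i α_i r_i = 5·5·1 + 2·4·6 + 1·2·2 + 1·8·3 + 2·6·10 = 221 ≡ 1.
  α_i^2 mod 11 = [3, 5, 4, 9, 3].
  S_2 = Σ v_i α_i^2 r_i = 5·3·1 + 2·5·6 + 1·4·2 + 1·9·3 + 2·3·10 = 170 ≡ 5.
  S = (9, 1, 5) ≠ 0, so r is not a codeword (an error is present).
Step 3: locate the error. For a single error e at position i, S_ℓ = v_i·e·α_i^ℓ, so α_err = S_1/S_0.
  S_0^{−1} = 9^{−1} = 5 (mod 11), so α_err = 1·5 = 5 ≡ 5 = α_1. Error position i = 1.
  Consistency check: S_2/S_1 = 5·1 = 5 ≡ 5 = α_err ✓ (single-error assumption holds).
Step 4: error magnitude e = S_0/v_1 = S_0·∏_{j≠1}(α_1 − α_j) = 9·9 = 81 ≡ 4 (mod 11).
Step 5: correct position 1: c_1 = r_1 − e = 1 − 4 ≡ 8 (mod 11). Hence c = [8, 6, 2, 3, 10].
  Check: interpolating c through the α_i gives m(x) = 9 + 2·x (degree < 2) with m(α_i) = c_i for every i, so c is indeed a codeword.


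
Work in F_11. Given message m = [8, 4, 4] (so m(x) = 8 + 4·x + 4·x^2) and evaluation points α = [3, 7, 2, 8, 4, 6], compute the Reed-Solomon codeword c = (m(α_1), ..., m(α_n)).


c = [1, 1, 10, 10, 0, 0]

Message polynomial: m(x) = 8 + 4·x + 4·x^2 (mod 11).
For each evaluation point α_i, compute m(α_i) mod 11:
  α_1 = 3: Horner steps 4 → 5 → 1, so m(3) = 1.
  α_2 = 7: Horner steps 4 → 10 → 1, so m(7) = 1.
  α_3 = 2: Horner steps 4 → 1 → 10, so m(2) = 10.
  α_4 = 8: Horner steps 4 → 3 → 10, so m(8) = 10.
  α_5 = 4: Horner steps 4 → 9 → 0, so m(4) = 0.
  α_6 = 6: Horner steps 4 → 6 → 0, so m(6) = 0.
Codeword c = [1, 1, 10, 10, 0, 0] ∈ F_11^6.


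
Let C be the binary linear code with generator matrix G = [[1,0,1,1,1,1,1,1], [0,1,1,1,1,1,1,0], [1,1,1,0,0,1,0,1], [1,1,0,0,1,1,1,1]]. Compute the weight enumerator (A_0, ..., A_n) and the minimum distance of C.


Weight distribution: A_0 = 1, A_2 = 1, A_3 = 5, A_4 = 3, A_5 = 2, A_6 = 3, A_7 = 1. Minimum distance d = 2.

Enumerate all 2^4 = 16 messages m ∈ F_2^4.
For each, compute codeword c = mG in F_2^8, then tally its weight.
  m = 0000 → c = 00000000, weight = 0.
  m = 1000 → c = 10111111, weight = 7.
  m = 0100 → c = 01111110, weight = 6.
  m = 1100 → c = 11000001, weight = 3.
  m = 0010 → c = 11100101, weight = 5.
  m = 1010 → c = 01011010, weight = 4.
  m = 0110 → c = 10011011, weight = 5.
  m = 1110 → c = 00100100, weight = 2.
  m = 0001 → c = 11001111, weight = 6.
  m = 1001 → c = 01110000, weight = 3.
  m = 0101 → c = 10110001, weight = 4.
  m = 1101 → c = 00001110, weight = 3.
  m = 0011 → c = 00101010, weight = 3.
  m = 1011 → c = 10010101, weight = 4.
  m = 0111 → c = 01010100, weight = 3.
  m = 1111 → c = 11101011, weight = 6.
Tally weights:
  weight 0: 1 codewords.
  weight 2: 1 codewords.
  weight 3: 5 codewords.
  weight 4: 3 codewords.
  weight 5: 2 codewords.
  weight 6: 3 codewords.
  weight 7: 1 codewords.
Minimum distance d = smallest w > 0 with A_w > 0 = 2.
Sanity: Σ A_w = 16 = 2^4 = 16 ✓.


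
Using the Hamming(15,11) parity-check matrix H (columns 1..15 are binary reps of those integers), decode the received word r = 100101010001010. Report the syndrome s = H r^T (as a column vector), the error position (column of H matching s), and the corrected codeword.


s = (1, 0, 0, 1)^T, error position = 9, corrected codeword c = 100101011001010

Compute s = H r^T mod 2 one row at a time:
  s_1 = 1 + 0 + 0 + 0 + 1 + 0 + 1 + 0 = 3 ≡ 1 (mod 2).
  s_2 = 1 + 0 + 1 + 0 + 1 + 0 + 1 + 0 = 4 ≡ 0 (mod 2).
  s_3 = 0 + 0 + 1 + 0 + 0 + 0 + 1 + 0 = 2 ≡ 0 (mod 2).
  s_4 = 1 + 0 + 0 + 0 + 0 + 0 + 0 + 0 = 1 ≡ 1 (mod 2).
s = (1, 0, 0, 1)^T — this equals column 9 of H (binary 1001), so error is at position 9.
Correct: flip bit 9 of r = 100101010001010 to get c = 100101011001010.


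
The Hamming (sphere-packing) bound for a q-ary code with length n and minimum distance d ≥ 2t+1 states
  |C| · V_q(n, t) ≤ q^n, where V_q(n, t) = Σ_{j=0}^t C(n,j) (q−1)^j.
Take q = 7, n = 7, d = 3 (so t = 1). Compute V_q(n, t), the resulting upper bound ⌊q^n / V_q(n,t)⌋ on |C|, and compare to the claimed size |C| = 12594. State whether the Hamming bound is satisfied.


V_q(n, t) = 43, q^n = 823543, Hamming bound = 19152, |C| = 12594 ≤ bound (satisfied).

Step 1: Compute V_q(n, t) = Σ_{j=0}^1 C(n, j) (q−1)^j.
  j = 0: C(7,0)·(6)^0 = 1·1 = 1.
  j = 1: C(7,1)·(6)^1 = 7·6 = 42.
  V_q(n, t) = 1 + 42 = 43.
Step 2: q^n = 7^7 = 823543.
Step 3: Hamming bound ⌊q^n / V_q(n,t)⌋ = ⌊823543/43⌋ = 19152.
Step 4: Compare |C| = 12594 to 19152: satisfied.
The claimed |C| lies below the Hamming bound.


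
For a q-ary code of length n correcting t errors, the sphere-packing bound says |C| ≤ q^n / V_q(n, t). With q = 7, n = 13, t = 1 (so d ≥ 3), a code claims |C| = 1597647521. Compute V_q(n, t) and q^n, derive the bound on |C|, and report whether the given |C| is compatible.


V_q(n, t) = 79, q^n = 96889010407, Hamming bound = 1226443169, |C| = 1597647521 > bound (violated).

Step 1: Compute V_q(n, t) = Σ_{j=0}^1 C(n, j) (q−1)^j.
  j = 0: C(13,0)·(6)^0 = 1·1 = 1.
  j = 1: C(13,1)·(6)^1 = 13·6 = 78.
  V_q(n, t) = 1 + 78 = 79.
Step 2: q^n = 7^13 = 96889010407.
Step 3: Hamming bound ⌊q^n / V_q(n,t)⌋ = ⌊96889010407/79⌋ = 1226443169.
Step 4: Compare |C| = 1597647521 to 1226443169: violated.
The claimed |C| lies above the Hamming bound, so no 7-ary code of length 13 with d ≥ 3 can have 1597647521 codewords.


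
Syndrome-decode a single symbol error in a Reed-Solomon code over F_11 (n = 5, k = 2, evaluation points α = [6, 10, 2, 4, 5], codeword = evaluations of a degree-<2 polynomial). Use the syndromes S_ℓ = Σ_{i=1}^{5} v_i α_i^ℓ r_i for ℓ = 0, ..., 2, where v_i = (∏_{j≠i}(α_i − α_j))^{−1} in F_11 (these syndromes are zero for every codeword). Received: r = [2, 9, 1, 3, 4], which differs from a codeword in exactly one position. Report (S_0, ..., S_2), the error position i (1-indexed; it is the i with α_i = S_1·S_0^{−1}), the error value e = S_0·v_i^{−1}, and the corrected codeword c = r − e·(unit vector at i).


S = (8, 4, 2), error at position 1, error magnitude e = 8, c = [5, 9, 1, 3, 4].

Step 1: column multipliers v_i = (∏_{j≠i}(α_i − α_j))^{−1} mod 11.
  i = 1 (α = 6): (6−10)(6−2)(6−4)(6−5) = (−4)·4·2·1 = −32 ≡ 1, so v_1 = 1^{−1} = 1 (mod 11).
  i = 2 (α = 10): (10−6)(10−2)(10−4)(10−5) = 4·8·6·5 = 960 ≡ 3, so v_2 = 3^{−1} = 4 (mod 11).
  i = 3 (α = 2): (2−6)(2−10)(2−4)(2−5) = (−4)·(−8)·(−2)·(−3) = 192 ≡ 5, so v_3 = 5^{−1} = 9 (mod 11).
  i = 4 (α = 4): (4−6)(4−10)(4−2)(4−5) = (−2)·(−6)·2·(−1) = −24 ≡ 9, so v_4 = 9^{−1} = 5 (mod 11).
  i = 5 (α = 5): (5−6)(5−10)(5−2)(5−4) = (−1)·(−5)·3·1 = 15 ≡ 4, so v_5 = 4^{−1} = 3 (mod 11).
  v = [1, 4, 9, 5, 3].
Step 2: syndromes of r = [2, 9, 1, 3, 4] (all sums mod 11).
  S_0 = Σ v_i r_i = 1·2 + 4·9 + 9·1 + 5·3 + 3·4 = 74 ≡ 8.
  S_1 = Σ v_i α_i r_i = 1·6·2 + 4·10·9 + 9·2·1 + 5·4·3 + 3·5·4 = 510 ≡ 4.
  α_i^2 mod 11 = [3, 1, 4, 5, 3].
  S_2 = Σ v_i α_i^2 r_i = 1·3·2 + 4·1·9 + 9·4·1 + 5·5·3 + 3·3·4 = 189 ≡ 2.
  S = (8, 4, 2) ≠ 0, so r is not a codeword (an error is present).
Step 3: locate the error. For a single error e at position i, S_ℓ = v_i·e·α_i^ℓ, so α_err = S_1/S_0.
  S_0^{−1} = 8^{−1} = 7 (mod 11), so α_err = 4·7 = 28 ≡ 6 = α_1. Error position i = 1.
  Consistency check: S_2/S_1 = 2·3 = 6 ≡ 6 = α_err ✓ (single-error assumption holds).
Step 4: error magnitude e = S_0/v_1 = S_0·∏_{j≠1}(α_1 − α_j) = 8·1 = 8 ≡ 8 (mod 11).
Step 5: correct position 1: c_1 = r_1 − e = 2 − 8 ≡ 5 (mod 11). Hence c = [5, 9, 1, 3, 4].
  Check: interpolating c through the α_i gives m(x) = 10 + 1·x (degree < 2) with m(α_i) = c_i for every i, so c is indeed a codeword.


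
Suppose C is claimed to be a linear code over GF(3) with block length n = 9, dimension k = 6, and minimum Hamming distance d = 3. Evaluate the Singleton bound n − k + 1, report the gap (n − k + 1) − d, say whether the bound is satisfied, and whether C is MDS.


Singleton RHS = n − k + 1 = 4, slack = 1, bound satisfied, not MDS.

Singleton bound: d ≤ n − k + 1.
Here n = 9, k = 6, so n − k + 1 = 4.
Given d = 3, check d ≤ 4: YES.
Slack = (n − k + 1) − d = 1.
The code is NOT MDS (slack = 1 > 0).
Description: the claimed parameters are [9, 6, 3]_3; such a code would be non-MDS.


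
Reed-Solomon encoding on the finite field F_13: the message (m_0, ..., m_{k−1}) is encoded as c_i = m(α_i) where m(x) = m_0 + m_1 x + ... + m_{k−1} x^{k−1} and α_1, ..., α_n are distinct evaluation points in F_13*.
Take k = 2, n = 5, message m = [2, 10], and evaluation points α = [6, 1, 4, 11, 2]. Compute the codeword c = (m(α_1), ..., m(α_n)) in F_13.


c = [10, 12, 3, 8, 9]

Message polynomial: m(x) = 2 + 10·x (mod 13).
For each evaluation point α_i, compute m(α_i) mod 13:
  α_1 = 6: Horner steps 10 → 10, so m(6) = 10.
  α_2 = 1: Horner steps 10 → 12, so m(1) = 12.
  α_3 = 4: Horner steps 10 → 3, so m(4) = 3.
  α_4 = 11: Horner steps 10 → 8, so m(11) = 8.
  α_5 = 2: Horner steps 10 → 9, so m(2) = 9.
Codeword c = [10, 12, 3, 8, 9] ∈ F_13^5.


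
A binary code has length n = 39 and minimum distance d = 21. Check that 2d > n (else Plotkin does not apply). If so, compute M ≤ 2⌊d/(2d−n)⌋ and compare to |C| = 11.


Plotkin bound M ≤ 14; given |C| = 11 ≤ bound (satisfied).

Check applicability: 2d = 42, n = 39.
2d − n = 3 > 0, so Plotkin applies.
Compute d/(2d−n) = 21/3 ≈ 7.0000.
⌊d/(2d−n)⌋ = 7.
Plotkin bound: M ≤ 2·7 = 14.
Given |C| = 11, check: satisfied.
This |C| is below the Plotkin bound.


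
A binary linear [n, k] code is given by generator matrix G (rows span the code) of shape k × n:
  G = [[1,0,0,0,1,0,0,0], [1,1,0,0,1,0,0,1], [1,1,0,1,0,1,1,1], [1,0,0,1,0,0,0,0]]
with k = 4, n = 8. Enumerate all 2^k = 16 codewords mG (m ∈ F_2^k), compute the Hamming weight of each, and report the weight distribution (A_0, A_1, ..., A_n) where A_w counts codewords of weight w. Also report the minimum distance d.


Weight distribution: A_0 = 1, A_2 = 5, A_4 = 7, A_6 = 3. Minimum distance d = 2.

Enumerate all 2^4 = 16 messages m ∈ F_2^4.
For each, compute codeword c = mG in F_2^8, then tally its weight.
  m = 0000 → c = 00000000, weight = 0.
  m = 1000 → c = 10001000, weight = 2.
  m = 0100 → c = 11001001, weight = 4.
  m = 1100 → c = 01000001, weight = 2.
  m = 0010 → c = 11010111, weight = 6.
  m = 1010 → c = 01011111, weight = 6.
  m = 0110 → c = 00011110, weight = 4.
  m = 1110 → c = 10010110, weight = 4.
  m = 0001 → c = 10010000, weight = 2.
  m = 1001 → c = 00011000, weight = 2.
  m = 0101 → c = 01011001, weight = 4.
  m = 1101 → c = 11010001, weight = 4.
  m = 0011 → c = 01000111, weight = 4.
  m = 1011 → c = 11001111, weight = 6.
  m = 0111 → c = 10001110, weight = 4.
  m = 1111 → c = 00000110, weight = 2.
Tally weights:
  weight 0: 1 codewords.
  weight 2: 5 codewords.
  weight 4: 7 codewords.
  weight 6: 3 codewords.
Minimum distance d = smallest w > 0 with A_w > 0 = 2.
Sanity: Σ A_w = 16 = 2^4 = 16 ✓.


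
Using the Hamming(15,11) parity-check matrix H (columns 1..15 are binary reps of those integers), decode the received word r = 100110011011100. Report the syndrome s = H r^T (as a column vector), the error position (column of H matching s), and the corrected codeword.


s = (1, 0, 1, 1)^T, error position = 11, corrected codeword c = 100110011001100

Compute s = H r^T mod 2 one row at a time:
  s_1 = 1 + 1 + 0 + 1 + 1 + 1 + 0 + 0 = 5 ≡ 1 (mod 2).
  s_2 = 1 + 1 + 0 + 0 + 1 + 1 + 0 + 0 = 4 ≡ 0 (mod 2).
  s_3 = 0 + 0 + 0 + 0 + 0 + 1 + 0 + 0 = 1 ≡ 1 (mod 2).
  s_4 = 1 + 0 + 1 + 0 + 1 + 1 + 1 + 0 = 5 ≡ 1 (mod 2).
s = (1, 0, 1, 1)^T — this equals column 11 of H (binary 1011), so error is at position 11.
Correct: flip bit 11 of r = 100110011011100 to get c = 100110011001100.


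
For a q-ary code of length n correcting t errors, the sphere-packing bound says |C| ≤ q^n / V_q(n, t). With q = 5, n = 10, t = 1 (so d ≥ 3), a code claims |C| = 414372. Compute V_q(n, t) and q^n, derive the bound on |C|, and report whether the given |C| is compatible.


V_q(n, t) = 41, q^n = 9765625, Hamming bound = 238185, |C| = 414372 > bound (violated).

Step 1: Compute V_q(n, t) = Σ_{j=0}^1 C(n, j) (q−1)^j.
  j = 0: C(10,0)·(4)^0 = 1·1 = 1.
  j = 1: C(10,1)·(4)^1 = 10·4 = 40.
  V_q(n, t) = 1 + 40 = 41.
Step 2: q^n = 5^10 = 9765625.
Step 3: Hamming bound ⌊q^n / V_q(n,t)⌋ = ⌊9765625/41⌋ = 238185.
Step 4: Compare |C| = 414372 to 238185: violated.
The claimed |C| lies above the Hamming bound, so no 5-ary code of length 10 with d ≥ 3 can have 414372 codewords.


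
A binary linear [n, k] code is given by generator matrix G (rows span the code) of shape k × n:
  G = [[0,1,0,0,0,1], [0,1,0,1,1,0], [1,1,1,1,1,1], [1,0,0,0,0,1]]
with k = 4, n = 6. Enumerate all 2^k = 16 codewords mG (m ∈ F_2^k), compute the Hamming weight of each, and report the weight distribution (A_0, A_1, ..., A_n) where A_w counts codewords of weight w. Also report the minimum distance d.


Weight distribution: A_0 = 1, A_1 = 1, A_2 = 3, A_3 = 6, A_4 = 3, A_5 = 1, A_6 = 1. Minimum distance d = 1.

Enumerate all 2^4 = 16 messages m ∈ F_2^4.
For each, compute codeword c = mG in F_2^6, then tally its weight.
  m = 0000 → c = 000000, weight = 0.
  m = 1000 → c = 010001, weight = 2.
  m = 0100 → c = 010110, weight = 3.
  m = 1100 → c = 000111, weight = 3.
  m = 0010 → c = 111111, weight = 6.
  m = 1010 → c = 101110, weight = 4.
  m = 0110 → c = 101001, weight = 3.
  m = 1110 → c = 111000, weight = 3.
  m = 0001 → c = 100001, weight = 2.
  m = 1001 → c = 110000, weight = 2.
  m = 0101 → c = 110111, weight = 5.
  m = 1101 → c = 100110, weight = 3.
  m = 0011 → c = 011110, weight = 4.
  m = 1011 → c = 001111, weight = 4.
  m = 0111 → c = 001000, weight = 1.
  m = 1111 → c = 011001, weight = 3.
Tally weights:
  weight 0: 1 codewords.
  weight 1: 1 codewords.
  weight 2: 3 codewords.
  weight 3: 6 codewords.
  weight 4: 3 codewords.
  weight 5: 1 codewords.
  weight 6: 1 codewords.
Minimum distance d = smallest w > 0 with A_w > 0 = 1.
Sanity: Σ A_w = 16 = 2^4 = 16 ✓.


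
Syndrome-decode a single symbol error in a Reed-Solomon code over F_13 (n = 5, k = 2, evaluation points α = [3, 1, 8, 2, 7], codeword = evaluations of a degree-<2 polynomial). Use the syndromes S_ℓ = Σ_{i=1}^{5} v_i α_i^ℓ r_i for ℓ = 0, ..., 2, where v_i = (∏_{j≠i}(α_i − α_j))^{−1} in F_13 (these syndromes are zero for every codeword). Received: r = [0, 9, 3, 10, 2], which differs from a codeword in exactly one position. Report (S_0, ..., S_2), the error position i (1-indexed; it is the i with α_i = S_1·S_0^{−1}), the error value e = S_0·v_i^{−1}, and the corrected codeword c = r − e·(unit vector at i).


S = (2, 6, 5), error at position 1, error magnitude e = 2, c = [11, 9, 3, 10, 2].

Step 1: column multipliers v_i = (∏_{j≠i}(α_i − α_j))^{−1} mod 13.
  i = 1 (α = 3): (3−1)(3−8)(3−2)(3−7) = 2·(−5)·1·(−4) = 40 ≡ 1, so v_1 = 1^{−1} = 1 (mod 13).
  i = 2 (α = 1): (1−3)(1−8)(1−2)(1−7) = (−2)·(−7)·(−1)·(−6) = 84 ≡ 6, so v_2 = 6^{−1} = 11 (mod 13).
  i = 3 (α = 8): (8−3)(8−1)(8−2)(8−7) = 5·7·6·1 = 210 ≡ 2, so v_3 = 2^{−1} = 7 (mod 13).
  i = 4 (α = 2): (2−3)(2−1)(2−8)(2−7) = (−1)·1·(−6)·(−5) = −30 ≡ 9, so v_4 = 9^{−1} = 3 (mod 13).
  i = 5 (α = 7): (7−3)(7−1)(7−8)(7−2) = 4·6·(−1)·5 = −120 ≡ 10, so v_5 = 10^{−1} = 4 (mod 13).
  v = [1, 11, 7, 3, 4].
Step 2: syndromes of r = [0, 9, 3, 10, 2] (all sums mod 13).
  S_0 = Σ v_i r_i = 1·0 + 11·9 + 7·3 + 3·10 + 4·2 = 158 ≡ 2.
  S_1 = Σ v_i α_i r_i = 1·3·0 + 11·1·9 + 7·8·3 + 3·2·10 + 4·7·2 = 383 ≡ 6.
  α_i^2 mod 13 = [9, 1, 12, 4, 10].
  S_2 = Σ v_i α_i^2 r_i = 1·9·0 + 11·1·9 + 7·12·3 + 3·4·10 + 4·10·2 = 551 ≡ 5.
  S = (2, 6, 5) ≠ 0, so r is not a codeword (an error is present).
Step 3: locate the error. For a single error e at position i, S_ℓ = v_i·e·α_i^ℓ, so α_err = S_1/S_0.
  S_0^{−1} = 2^{−1} = 7 (mod 13), so α_err = 6·7 = 42 ≡ 3 = α_1. Error position i = 1.
  Consistency check: S_2/S_1 = 5·11 = 55 ≡ 3 = α_err ✓ (single-error assumption holds).
Step 4: error magnitude e = S_0/v_1 = S_0·∏_{j≠1}(α_1 − α_j) = 2·1 = 2 ≡ 2 (mod 13).
Step 5: correct position 1: c_1 = r_1 − e = 0 − 2 ≡ 11 (mod 13). Hence c = [11, 9, 3, 10, 2].
  Check: interpolating c through the α_i gives m(x) = 8 + 1·x (degree < 2) with m(α_i) = c_i for every i, so c is indeed a codeword.


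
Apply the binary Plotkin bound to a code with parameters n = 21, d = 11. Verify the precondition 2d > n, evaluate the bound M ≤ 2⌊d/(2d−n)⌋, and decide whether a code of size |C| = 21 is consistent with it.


Plotkin bound M ≤ 22; given |C| = 21 ≤ bound (satisfied).

Check applicability: 2d = 22, n = 21.
2d − n = 1 > 0, so Plotkin applies.
Compute d/(2d−n) = 11/1 ≈ 11.0000.
⌊d/(2d−n)⌋ = 11.
Plotkin bound: M ≤ 2·11 = 22.
Given |C| = 21, check: satisfied.
This |C| is below the Plotkin bound.


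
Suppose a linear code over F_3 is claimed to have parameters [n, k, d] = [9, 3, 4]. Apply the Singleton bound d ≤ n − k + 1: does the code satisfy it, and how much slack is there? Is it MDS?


Singleton RHS = n − k + 1 = 7, slack = 3, bound satisfied, not MDS.

Singleton bound: d ≤ n − k + 1.
Here n = 9, k = 3, so n − k + 1 = 7.
Given d = 4, check d ≤ 7: YES.
Slack = (n − k + 1) − d = 3.
The code is NOT MDS (slack = 3 > 0).
Description: the claimed parameters are [9, 3, 4]_3; such a code would be non-MDS.


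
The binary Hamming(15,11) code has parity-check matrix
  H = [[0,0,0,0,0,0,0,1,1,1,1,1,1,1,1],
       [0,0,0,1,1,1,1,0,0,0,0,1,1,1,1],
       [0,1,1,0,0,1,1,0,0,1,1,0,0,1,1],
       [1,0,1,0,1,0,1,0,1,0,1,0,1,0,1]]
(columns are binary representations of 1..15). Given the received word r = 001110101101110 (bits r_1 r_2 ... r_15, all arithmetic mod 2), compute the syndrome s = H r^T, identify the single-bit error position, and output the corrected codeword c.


s = (1, 0, 0, 1)^T, error position = 9, corrected codeword c = 001110100101110

Compute s = H r^T mod 2 one row at a time:
  s_1 = 0 + 1 + 1 + 0 + 1 + 1 + 1 + 0 = 5 ≡ 1 (mod 2).
  s_2 = 1 + 1 + 0 + 1 + 1 + 1 + 1 + 0 = 6 ≡ 0 (mod 2).
  s_3 = 0 + 1 + 0 + 1 + 1 + 0 + 1 + 0 = 4 ≡ 0 (mod 2).
  s_4 = 0 + 1 + 1 + 1 + 1 + 0 + 1 + 0 = 5 ≡ 1 (mod 2).
s = (1, 0, 0, 1)^T — this equals column 9 of H (binary 1001), so error is at position 9.
Correct: flip bit 9 of r = 001110101101110 to get c = 001110100101110.


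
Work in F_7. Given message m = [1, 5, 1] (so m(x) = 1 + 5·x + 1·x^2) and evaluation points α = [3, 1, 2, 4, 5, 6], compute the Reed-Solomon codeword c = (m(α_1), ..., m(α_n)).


c = [4, 0, 1, 2, 2, 4]

Message polynomial: m(x) = 1 + 5·x + 1·x^2 (mod 7).
For each evaluation point α_i, compute m(α_i) mod 7:
  α_1 = 3: Horner steps 1 → 1 → 4, so m(3) = 4.
  α_2 = 1: Horner steps 1 → 6 → 0, so m(1) = 0.
  α_3 = 2: Horner steps 1 → 0 → 1, so m(2) = 1.
  α_4 = 4: Horner steps 1 → 2 → 2, so m(4) = 2.
  α_5 = 5: Horner steps 1 → 3 → 2, so m(5) = 2.
  α_6 = 6: Horner steps 1 → 4 → 4, so m(6) = 4.
Codeword c = [4, 0, 1, 2, 2, 4] ∈ F_7^6.


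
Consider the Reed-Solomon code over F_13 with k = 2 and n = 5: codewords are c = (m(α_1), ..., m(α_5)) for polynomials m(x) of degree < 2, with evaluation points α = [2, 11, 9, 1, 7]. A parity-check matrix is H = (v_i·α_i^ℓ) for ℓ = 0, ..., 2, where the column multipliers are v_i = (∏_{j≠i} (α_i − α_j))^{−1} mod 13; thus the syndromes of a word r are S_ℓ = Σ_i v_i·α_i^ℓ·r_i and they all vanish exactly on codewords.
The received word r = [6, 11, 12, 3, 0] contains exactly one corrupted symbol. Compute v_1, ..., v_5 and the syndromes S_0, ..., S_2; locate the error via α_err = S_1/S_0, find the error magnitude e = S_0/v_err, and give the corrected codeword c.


S = (1, 2, 4), error at position 1, error magnitude e = 10, c = [9, 11, 12, 3, 0].

Step 1: column multipliers v_i = (∏_{j≠i}(α_i − α_j))^{−1} mod 13.
  i = 1 (α = 2): (2−11)(2−9)(2−1)(2−7) = (−9)·(−7)·1·(−5) = −315 ≡ 10, so v_1 = 10^{−1} = 4 (mod 13).
  i = 2 (α = 11): (11−2)(11−9)(11−1)(11−7) = 9·2·10·4 = 720 ≡ 5, so v_2 = 5^{−1} = 8 (mod 13).
  i = 3 (α = 9): (9−2)(9−11)(9−1)(9−7) = 7·(−2)·8·2 = −224 ≡ 10, so v_3 = 10^{−1} = 4 (mod 13).
  i = 4 (α = 1): (1−2)(1−11)(1−9)(1−7) = (−1)·(−10)·(−8)·(−6) = 480 ≡ 12, so v_4 = 12^{−1} = 12 (mod 13).
  i = 5 (α = 7): (7−2)(7−11)(7−9)(7−1) = 5·(−4)·(−2)·6 = 240 ≡ 6, so v_5 = 6^{−1} = 11 (mod 13).
  v = [4, 8, 4, 12, 11].
Step 2: syndromes of r = [6, 11, 12, 3, 0] (all sums mod 13).
  S_0 = Σ v_i r_i = 4·6 + 8·11 + 4·12 + 12·3 + 11·0 = 196 ≡ 1.
  S_1 = Σ v_i α_i r_i = 4·2·6 + 8·11·11 + 4·9·12 + 12·1·3 + 11·7·0 = 1484 ≡ 2.
  α_i^2 mod 13 = [4, 4, 3, 1, 10].
  S_2 = Σ v_i α_i^2 r_i = 4·4·6 + 8·4·11 + 4·3·12 + 12·1·3 + 11·10·0 = 628 ≡ 4.
  S = (1, 2, 4) ≠ 0, so r is not a codeword (an error is present).
Step 3: locate the error. For a single error e at position i, S_ℓ = v_i·e·α_i^ℓ, so α_err = S_1/S_0.
  S_0^{−1} = 1^{−1} = 1 (mod 13), so α_err = 2·1 = 2 ≡ 2 = α_1. Error position i = 1.
  Consistency check: S_2/S_1 = 4·7 = 28 ≡ 2 = α_err ✓ (single-error assumption holds).
Step 4: error magnitude e = S_0/v_1 = S_0·∏_{j≠1}(α_1 − α_j) = 1·10 = 10 ≡ 10 (mod 13).
Step 5: correct position 1: c_1 = r_1 − e = 6 − 10 ≡ 9 (mod 13). Hence c = [9, 11, 12, 3, 0].
  Check: interpolating c through the α_i gives m(x) = 10 + 6·x (degree < 2) with m(α_i) = c_i for every i, so c is indeed a codeword.
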